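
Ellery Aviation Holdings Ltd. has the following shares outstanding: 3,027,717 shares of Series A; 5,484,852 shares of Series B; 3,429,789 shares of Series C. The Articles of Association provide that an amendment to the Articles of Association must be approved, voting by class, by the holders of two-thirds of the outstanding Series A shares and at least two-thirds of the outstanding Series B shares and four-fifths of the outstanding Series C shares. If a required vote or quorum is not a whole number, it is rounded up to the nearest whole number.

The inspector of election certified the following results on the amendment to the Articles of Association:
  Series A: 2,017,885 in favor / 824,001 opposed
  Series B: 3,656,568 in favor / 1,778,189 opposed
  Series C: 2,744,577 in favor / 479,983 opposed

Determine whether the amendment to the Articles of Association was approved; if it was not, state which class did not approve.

Not approved — the Series A shares did not give the required vote.

Series A: 2/3 of 3027717 = 2018478; 2,018,478 required, 2,017,885 in favor — not approved.
Series B: 2/3 of 5484852 = 3656568; 3,656,568 required, 3,656,568 in favor — approved.
Series C: 4/5 of 3429789 = 2743831.20, rounded up to 2743832; 2,743,832 required, 2,744,577 in favor — approved.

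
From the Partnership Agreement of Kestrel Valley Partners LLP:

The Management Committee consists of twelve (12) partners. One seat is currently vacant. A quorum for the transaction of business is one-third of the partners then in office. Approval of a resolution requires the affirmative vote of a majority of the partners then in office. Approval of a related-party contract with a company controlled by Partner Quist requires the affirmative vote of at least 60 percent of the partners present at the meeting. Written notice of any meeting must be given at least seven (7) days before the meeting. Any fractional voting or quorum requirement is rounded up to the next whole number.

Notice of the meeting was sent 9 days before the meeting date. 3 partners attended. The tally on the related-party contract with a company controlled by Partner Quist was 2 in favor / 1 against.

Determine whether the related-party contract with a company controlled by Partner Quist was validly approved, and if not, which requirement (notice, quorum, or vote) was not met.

Invalid — quorum requirement not satisfied.

Notice: 9 days given; 7 required (9 ≥ 7). Satisfied.
Quorum: 3 present; quorum is 4. Not satisfied.
Vote: the related-party contract with a company controlled by Partner Quist requires three-fifths of the partners present (3). 3/5 of 3 = 1.80, rounded up to 2, so 2 affirmative votes are needed; 2 voted in favor. Satisfied. (Moot — without a quorum no business can be validly transacted.)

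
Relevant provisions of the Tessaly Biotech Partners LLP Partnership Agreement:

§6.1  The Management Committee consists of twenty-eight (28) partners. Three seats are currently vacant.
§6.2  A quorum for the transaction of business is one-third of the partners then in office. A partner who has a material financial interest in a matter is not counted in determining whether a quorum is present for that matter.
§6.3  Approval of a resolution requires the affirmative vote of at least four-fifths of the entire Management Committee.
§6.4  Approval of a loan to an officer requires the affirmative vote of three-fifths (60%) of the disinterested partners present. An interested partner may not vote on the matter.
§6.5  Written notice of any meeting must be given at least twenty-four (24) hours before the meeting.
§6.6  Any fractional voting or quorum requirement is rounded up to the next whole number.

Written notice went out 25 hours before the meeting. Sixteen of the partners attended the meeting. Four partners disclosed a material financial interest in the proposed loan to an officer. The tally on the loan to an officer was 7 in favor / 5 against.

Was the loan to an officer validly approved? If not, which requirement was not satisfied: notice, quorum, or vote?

Invalid — vote requirement not satisfied.

Notice: 25 hours given; 24 required (25 ≥ 24). Satisfied.
Quorum: 16 present, but the 4 interested partners do not count, leaving 12. Quorum is 9. Satisfied.
Vote: the loan to an officer requires three-fifths of the disinterested partners present (16 − 4 = 12). 3/5 of 12 = 7.20, rounded up to 8, so 8 affirmative votes are needed; 7 voted in favor. Not satisfied.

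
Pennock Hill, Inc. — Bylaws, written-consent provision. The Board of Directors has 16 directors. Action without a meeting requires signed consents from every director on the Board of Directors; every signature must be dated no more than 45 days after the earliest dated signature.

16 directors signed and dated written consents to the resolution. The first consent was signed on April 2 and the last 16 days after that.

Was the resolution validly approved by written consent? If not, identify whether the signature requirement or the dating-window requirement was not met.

Effective — both the signature and dating-window requirements are satisfied.

Signatures required: all of 16 — unanimous means all 16, so 16 needed; 16 signed. Sufficient.
Dating window: the latest signature is 16 days after the earliest; the limit is 45 days. Within the window.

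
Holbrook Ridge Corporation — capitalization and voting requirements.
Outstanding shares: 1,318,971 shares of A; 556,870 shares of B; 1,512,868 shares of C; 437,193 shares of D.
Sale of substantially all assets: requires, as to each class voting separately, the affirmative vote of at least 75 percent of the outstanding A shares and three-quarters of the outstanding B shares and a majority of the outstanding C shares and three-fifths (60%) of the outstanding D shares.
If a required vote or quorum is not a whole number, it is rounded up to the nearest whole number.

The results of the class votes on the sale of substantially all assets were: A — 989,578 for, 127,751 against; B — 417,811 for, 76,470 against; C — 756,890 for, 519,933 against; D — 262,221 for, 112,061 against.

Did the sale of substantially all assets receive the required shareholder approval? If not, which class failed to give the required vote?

Not approved — the D shares did not give the required vote.

A: 3/4 of 1318971 = 989228.25, rounded up to 989229; 989,229 required, 989,578 in favor — approved.
B: 3/4 of 556870 = 417652.50, rounded up to 417653; 417,653 required, 417,811 in favor — approved.
C: a majority of 1512868 is 756435; 756,435 required, 756,890 in favor — approved.
D: 3/5 of 437193 = 262315.80, rounded up to 262316; 262,316 required, 262,221 in favor — not approved.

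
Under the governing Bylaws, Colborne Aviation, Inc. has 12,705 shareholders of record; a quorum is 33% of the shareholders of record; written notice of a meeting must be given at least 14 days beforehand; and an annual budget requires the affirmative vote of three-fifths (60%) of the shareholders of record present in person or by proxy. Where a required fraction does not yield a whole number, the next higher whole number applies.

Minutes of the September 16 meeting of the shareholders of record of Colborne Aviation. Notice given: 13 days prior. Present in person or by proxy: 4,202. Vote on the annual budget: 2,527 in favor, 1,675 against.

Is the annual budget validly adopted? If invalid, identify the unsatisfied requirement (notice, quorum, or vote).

Invalid — notice requirement not satisfied.

Notice: 13 days given; 14 required. Not satisfied.
Quorum: 33% of 12,705 = 4,192.65, rounded up to 4,193; 4,202 present. Satisfied.
Vote: requires three-fifths of those present (4,202); 3/5 of 4202 = 2521.20, rounded up to 2522, so 2,522 needed; 2,527 in favor. Satisfied.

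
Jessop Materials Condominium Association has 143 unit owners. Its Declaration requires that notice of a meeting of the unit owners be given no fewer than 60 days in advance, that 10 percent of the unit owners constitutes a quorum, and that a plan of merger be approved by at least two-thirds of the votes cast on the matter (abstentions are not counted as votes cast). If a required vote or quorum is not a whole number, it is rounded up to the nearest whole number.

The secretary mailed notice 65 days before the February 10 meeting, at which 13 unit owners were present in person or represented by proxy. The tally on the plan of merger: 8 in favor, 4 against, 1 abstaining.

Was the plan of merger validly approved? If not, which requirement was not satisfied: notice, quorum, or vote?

Invalid — quorum requirement not satisfied.

Notice: 65 days given; 60 required. Satisfied.
Quorum: 10% of 143 = 14.30, rounded up to 15; 13 present. Not satisfied.
Vote: requires two-thirds of the votes cast (13 − 1 abstaining = 12); 2/3 of 12 = 8, so 8 needed; 8 in favor. Satisfied.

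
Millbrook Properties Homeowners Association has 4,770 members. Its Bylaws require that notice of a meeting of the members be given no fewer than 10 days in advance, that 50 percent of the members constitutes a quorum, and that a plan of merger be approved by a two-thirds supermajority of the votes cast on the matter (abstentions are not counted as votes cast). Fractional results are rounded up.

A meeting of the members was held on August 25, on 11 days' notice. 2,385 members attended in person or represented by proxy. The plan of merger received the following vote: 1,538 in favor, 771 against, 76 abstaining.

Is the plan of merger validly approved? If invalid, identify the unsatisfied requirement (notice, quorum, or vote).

Notice: 11 days given; 10 required. Satisfied.
Quorum: 50% of 4,770 = 2,385; 2,385 present. Satisfied.
Vote: requires two-thirds of the votes cast (2,385 − 76 abstaining = 2,309); 2/3 of 2309 = 1539.33, rounded up to 1540, so 1,540 needed; 1,538 in favor. Not satisfied.

Invalid — vote requirement not satisfied.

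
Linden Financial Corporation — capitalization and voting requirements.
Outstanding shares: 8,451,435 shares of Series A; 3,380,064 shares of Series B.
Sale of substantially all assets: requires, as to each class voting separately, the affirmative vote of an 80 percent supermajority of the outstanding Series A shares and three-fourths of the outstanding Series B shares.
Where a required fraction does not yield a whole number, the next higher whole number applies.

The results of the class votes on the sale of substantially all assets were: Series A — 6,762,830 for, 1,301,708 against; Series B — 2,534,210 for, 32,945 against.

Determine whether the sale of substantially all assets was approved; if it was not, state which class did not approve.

Not approved — the Series B shares did not give the required vote.

Series A: 4/5 of 8451435 = 6761148; 6,761,148 required, 6,762,830 in favor — approved.
Series B: 3/4 of 3380064 = 2535048; 2,535,048 required, 2,534,210 in favor — not approved.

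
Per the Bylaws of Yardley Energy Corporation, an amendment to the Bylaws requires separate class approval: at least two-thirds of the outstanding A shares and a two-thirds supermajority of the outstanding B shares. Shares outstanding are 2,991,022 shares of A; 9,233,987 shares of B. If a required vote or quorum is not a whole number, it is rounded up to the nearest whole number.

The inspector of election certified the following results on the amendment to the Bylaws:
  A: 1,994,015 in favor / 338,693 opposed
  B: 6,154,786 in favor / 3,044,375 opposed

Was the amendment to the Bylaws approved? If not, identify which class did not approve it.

Not approved — the B shares did not give the required vote.

A: 2/3 of 2991022 = 1994014.67, rounded up to 1994015; 1,994,015 required, 1,994,015 in favor — approved.
B: 2/3 of 9233987 = 6155991.33, rounded up to 6155992; 6,155,992 required, 6,154,786 in favor — not approved.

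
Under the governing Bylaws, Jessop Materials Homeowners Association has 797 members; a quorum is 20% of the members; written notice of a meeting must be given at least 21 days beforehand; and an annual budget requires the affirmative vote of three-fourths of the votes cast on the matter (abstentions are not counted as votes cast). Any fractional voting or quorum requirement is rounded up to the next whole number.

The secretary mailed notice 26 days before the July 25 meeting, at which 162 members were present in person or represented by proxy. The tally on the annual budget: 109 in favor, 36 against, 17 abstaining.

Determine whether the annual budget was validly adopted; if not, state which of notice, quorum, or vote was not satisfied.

Notice: 26 days given; 21 required. Satisfied.
Quorum: 20% of 797 = 159.40, rounded up to 160; 162 present. Satisfied.
Vote: requires three-fourths of the votes cast (162 − 17 abstaining = 145); 3/4 of 145 = 108.75, rounded up to 109, so 109 needed; 109 in favor. Satisfied.

Valid — all requirements satisfied.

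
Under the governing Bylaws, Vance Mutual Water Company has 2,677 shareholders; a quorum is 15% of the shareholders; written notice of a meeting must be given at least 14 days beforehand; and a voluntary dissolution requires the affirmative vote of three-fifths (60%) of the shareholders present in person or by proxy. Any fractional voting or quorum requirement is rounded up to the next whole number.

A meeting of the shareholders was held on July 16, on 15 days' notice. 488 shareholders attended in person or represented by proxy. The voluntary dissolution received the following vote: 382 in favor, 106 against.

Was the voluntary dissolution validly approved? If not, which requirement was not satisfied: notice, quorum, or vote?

Valid — all requirements satisfied.

Notice: 15 days given; 14 required. Satisfied.
Quorum: 15% of 2,677 = 401.55, rounded up to 402; 488 present. Satisfied.
Vote: requires three-fifths of those present (488); 3/5 of 488 = 292.80, rounded up to 293, so 293 needed; 382 in favor. Satisfied.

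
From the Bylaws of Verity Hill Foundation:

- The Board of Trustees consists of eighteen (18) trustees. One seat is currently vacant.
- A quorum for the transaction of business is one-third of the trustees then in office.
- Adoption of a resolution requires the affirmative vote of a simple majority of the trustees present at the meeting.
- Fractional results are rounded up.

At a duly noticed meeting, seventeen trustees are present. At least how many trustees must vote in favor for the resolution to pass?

9

The resolution requires a majority of the trustees present (17).
A majority of 17 is 9.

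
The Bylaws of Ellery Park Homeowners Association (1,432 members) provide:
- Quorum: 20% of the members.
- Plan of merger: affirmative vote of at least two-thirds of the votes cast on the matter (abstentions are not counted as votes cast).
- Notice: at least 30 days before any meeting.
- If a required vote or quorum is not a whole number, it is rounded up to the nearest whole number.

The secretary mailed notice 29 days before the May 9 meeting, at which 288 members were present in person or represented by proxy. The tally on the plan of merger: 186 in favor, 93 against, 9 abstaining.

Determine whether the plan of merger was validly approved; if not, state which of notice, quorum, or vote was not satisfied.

Invalid — notice requirement not satisfied.

Notice: 29 days given; 30 required. Not satisfied.
Quorum: 20% of 1,432 = 286.40, rounded up to 287; 288 present. Satisfied.
Vote: requires two-thirds of the votes cast (288 − 9 abstaining = 279); 2/3 of 279 = 186, so 186 needed; 186 in favor. Satisfied.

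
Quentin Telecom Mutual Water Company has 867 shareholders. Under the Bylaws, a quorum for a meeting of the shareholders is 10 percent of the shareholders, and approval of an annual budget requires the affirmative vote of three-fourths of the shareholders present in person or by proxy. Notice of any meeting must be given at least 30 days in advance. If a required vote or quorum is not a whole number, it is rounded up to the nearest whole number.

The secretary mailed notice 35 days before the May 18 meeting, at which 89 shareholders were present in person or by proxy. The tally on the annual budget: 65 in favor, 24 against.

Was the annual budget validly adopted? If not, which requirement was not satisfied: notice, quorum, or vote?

Invalid — vote requirement not satisfied.

Notice: 35 days given; 30 required. Satisfied.
Quorum: 10% of 867 = 86.70, rounded up to 87; 89 present. Satisfied.
Vote: requires three-fourths of those present (89); 3/4 of 89 = 66.75, rounded up to 67, so 67 needed; 65 in favor. Not satisfied.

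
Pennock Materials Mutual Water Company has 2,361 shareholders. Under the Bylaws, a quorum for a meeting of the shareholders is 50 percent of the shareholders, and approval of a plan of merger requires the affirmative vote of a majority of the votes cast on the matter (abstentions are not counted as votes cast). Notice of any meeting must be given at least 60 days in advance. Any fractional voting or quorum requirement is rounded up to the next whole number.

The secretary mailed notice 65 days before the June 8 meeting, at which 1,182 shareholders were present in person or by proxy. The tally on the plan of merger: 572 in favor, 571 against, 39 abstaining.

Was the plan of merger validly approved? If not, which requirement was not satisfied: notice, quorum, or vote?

Valid — all requirements satisfied.

Notice: 65 days given; 60 required. Satisfied.
Quorum: 50% of 2,361 = 1,180.50, rounded up to 1,181; 1,182 present. Satisfied.
Vote: requires a majority of the votes cast (1,182 − 39 abstaining = 1,143); a majority of 1143 is 572, so 572 needed; 572 in favor. Satisfied.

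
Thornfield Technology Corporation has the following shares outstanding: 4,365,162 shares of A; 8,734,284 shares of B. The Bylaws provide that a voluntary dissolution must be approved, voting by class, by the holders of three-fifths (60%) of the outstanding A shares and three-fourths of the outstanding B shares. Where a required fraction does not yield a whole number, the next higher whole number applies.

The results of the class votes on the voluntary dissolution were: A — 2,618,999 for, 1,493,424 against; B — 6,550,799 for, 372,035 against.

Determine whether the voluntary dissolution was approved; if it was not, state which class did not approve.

A: 3/5 of 4365162 = 2619097.20, rounded up to 2619098; 2,619,098 required, 2,618,999 in favor — not approved.
B: 3/4 of 8734284 = 6550713; 6,550,713 required, 6,550,799 in favor — approved.

Not approved — the A shares did not give the required vote.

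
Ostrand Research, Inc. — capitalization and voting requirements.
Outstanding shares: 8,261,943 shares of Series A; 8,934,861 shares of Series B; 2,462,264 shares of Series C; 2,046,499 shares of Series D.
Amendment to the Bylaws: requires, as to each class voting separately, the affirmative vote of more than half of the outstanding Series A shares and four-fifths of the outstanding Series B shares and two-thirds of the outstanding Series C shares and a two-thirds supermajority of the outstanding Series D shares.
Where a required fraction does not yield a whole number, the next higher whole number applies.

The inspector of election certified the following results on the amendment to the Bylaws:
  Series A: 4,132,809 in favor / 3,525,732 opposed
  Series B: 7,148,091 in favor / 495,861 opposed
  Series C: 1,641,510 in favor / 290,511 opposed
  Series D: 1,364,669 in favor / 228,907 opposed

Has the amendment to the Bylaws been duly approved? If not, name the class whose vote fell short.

Series A: a majority of 8261943 is 4130972; 4,130,972 required, 4,132,809 in favor — approved.
Series B: 4/5 of 8934861 = 7147888.80, rounded up to 7147889; 7,147,889 required, 7,148,091 in favor — approved.
Series C: 2/3 of 2462264 = 1641509.33, rounded up to 1641510; 1,641,510 required, 1,641,510 in favor — approved.
Series D: 2/3 of 2046499 = 1364332.67, rounded up to 1364333; 1,364,333 required, 1,364,669 in favor — approved.

Approved — every class gave the required vote.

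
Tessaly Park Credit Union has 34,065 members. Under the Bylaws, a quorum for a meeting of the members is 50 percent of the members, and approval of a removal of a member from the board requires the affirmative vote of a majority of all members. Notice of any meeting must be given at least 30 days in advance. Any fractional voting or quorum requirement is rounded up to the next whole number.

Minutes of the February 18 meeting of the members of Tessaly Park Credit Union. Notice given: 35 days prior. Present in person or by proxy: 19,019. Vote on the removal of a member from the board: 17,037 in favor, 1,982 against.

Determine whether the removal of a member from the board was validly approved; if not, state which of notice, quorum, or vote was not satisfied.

Valid — all requirements satisfied.

Notice: 35 days given; 30 required. Satisfied.
Quorum: 50% of 34,065 = 17,032.50, rounded up to 17,033; 19,019 present. Satisfied.
Vote: requires a majority of all members (34,065); a majority of 34065 is 17033, so 17,033 needed; 17,037 in favor. Satisfied.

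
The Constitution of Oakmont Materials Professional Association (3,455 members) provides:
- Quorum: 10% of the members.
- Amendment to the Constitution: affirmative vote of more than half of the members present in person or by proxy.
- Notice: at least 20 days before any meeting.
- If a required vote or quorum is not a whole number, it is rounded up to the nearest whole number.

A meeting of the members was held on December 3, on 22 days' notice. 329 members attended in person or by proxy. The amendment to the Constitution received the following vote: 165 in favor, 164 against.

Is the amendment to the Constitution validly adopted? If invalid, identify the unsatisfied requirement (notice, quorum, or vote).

Notice: 22 days given; 20 required. Satisfied.
Quorum: 10% of 3,455 = 345.50, rounded up to 346; 329 present. Not satisfied.
Vote: requires a majority of those present (329); a majority of 329 is 165, so 165 needed; 165 in favor. Satisfied.

Invalid — quorum requirement not satisfied.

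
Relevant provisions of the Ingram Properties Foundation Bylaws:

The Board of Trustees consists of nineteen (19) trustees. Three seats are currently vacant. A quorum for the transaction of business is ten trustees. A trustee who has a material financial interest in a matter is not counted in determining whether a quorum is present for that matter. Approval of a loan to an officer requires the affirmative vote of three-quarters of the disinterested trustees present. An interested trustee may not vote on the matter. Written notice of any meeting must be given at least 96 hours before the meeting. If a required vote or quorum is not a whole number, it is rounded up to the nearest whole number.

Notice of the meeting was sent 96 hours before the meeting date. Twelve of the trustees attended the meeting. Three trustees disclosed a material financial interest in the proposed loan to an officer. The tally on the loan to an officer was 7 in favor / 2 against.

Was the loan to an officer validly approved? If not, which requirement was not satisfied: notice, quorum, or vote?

Invalid — quorum requirement not satisfied.

Notice: 96 hours given; 96 required (96 ≥ 96). Satisfied.
Quorum: 12 present, but the 3 interested trustees do not count, leaving 9. Quorum is 10. Not satisfied.
Vote: the loan to an officer requires three-fourths of the disinterested trustees present (12 − 3 = 9). 3/4 of 9 = 6.75, rounded up to 7, so 7 affirmative votes are needed; 7 voted in favor. Satisfied. (Moot — without a quorum no business can be validly transacted.)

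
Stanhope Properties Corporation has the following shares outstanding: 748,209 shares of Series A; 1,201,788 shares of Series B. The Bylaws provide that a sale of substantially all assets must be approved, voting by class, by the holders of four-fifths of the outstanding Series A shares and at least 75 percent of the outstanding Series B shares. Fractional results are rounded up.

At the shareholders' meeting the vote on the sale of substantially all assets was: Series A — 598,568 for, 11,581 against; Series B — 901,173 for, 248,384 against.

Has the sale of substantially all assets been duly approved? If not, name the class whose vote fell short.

Series A: 4/5 of 748209 = 598567.20, rounded up to 598568; 598,568 required, 598,568 in favor — approved.
Series B: 3/4 of 1201788 = 901341; 901,341 required, 901,173 in favor — not approved.

Not approved — the Series B shares did not give the required vote.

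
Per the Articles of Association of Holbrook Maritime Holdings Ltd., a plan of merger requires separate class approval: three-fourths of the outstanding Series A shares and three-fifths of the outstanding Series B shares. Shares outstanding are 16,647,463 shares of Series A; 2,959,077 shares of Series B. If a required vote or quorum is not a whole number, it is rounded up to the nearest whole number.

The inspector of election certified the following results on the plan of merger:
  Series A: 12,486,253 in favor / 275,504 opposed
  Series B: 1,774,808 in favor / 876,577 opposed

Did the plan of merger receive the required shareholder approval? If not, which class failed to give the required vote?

Series A: 3/4 of 16647463 = 12485597.25, rounded up to 12485598; 12,485,598 required, 12,486,253 in favor — approved.
Series B: 3/5 of 2959077 = 1775446.20, rounded up to 1775447; 1,775,447 required, 1,774,808 in favor — not approved.

Not approved — the Series B shares did not give the required vote.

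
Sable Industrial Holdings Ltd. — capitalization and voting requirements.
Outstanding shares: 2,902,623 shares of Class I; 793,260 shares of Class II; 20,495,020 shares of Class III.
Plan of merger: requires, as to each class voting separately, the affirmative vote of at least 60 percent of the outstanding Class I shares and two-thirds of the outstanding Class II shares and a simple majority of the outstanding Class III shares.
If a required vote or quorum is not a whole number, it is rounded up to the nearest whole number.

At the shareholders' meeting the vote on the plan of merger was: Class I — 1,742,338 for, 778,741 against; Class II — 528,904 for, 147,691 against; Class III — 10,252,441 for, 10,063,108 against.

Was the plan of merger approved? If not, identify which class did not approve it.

Class I: 3/5 of 2902623 = 1741573.80, rounded up to 1741574; 1,741,574 required, 1,742,338 in favor — approved.
Class II: 2/3 of 793260 = 528840; 528,840 required, 528,904 in favor — approved.
Class III: a majority of 20495020 is 10247511; 10,247,511 required, 10,252,441 in favor — approved.

Approved — every class gave the required vote.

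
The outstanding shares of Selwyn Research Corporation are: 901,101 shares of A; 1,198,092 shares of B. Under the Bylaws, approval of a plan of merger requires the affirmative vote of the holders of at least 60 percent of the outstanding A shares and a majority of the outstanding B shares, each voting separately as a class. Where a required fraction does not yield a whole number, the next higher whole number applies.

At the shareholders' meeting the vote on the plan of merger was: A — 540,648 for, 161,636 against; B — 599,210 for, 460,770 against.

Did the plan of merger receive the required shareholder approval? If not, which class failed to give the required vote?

A: 3/5 of 901101 = 540660.60, rounded up to 540661; 540,661 required, 540,648 in favor — not approved.
B: a majority of 1198092 is 599047; 599,047 required, 599,210 in favor — approved.

Not approved — the A shares did not give the required vote.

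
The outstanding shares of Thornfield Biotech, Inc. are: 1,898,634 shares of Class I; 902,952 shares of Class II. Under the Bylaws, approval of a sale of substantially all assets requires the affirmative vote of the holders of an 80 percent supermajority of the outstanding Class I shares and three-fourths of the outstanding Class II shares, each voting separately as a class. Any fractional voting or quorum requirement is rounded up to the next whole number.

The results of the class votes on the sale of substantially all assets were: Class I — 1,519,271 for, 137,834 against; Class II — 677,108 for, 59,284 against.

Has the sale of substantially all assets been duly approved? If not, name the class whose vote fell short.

Class I: 4/5 of 1898634 = 1518907.20, rounded up to 1518908; 1,518,908 required, 1,519,271 in favor — approved.
Class II: 3/4 of 902952 = 677214; 677,214 required, 677,108 in favor — not approved.

Not approved — the Class II shares did not give the required vote.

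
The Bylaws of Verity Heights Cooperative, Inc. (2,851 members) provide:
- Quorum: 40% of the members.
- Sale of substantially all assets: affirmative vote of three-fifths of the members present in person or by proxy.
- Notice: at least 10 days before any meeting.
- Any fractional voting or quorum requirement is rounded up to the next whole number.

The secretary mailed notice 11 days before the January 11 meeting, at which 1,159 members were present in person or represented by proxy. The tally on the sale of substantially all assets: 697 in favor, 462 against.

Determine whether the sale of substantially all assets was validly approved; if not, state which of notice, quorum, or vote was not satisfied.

Notice: 11 days given; 10 required. Satisfied.
Quorum: 40% of 2,851 = 1,140.40, rounded up to 1,141; 1,159 present. Satisfied.
Vote: requires three-fifths of those present (1,159); 3/5 of 1159 = 695.40, rounded up to 696, so 696 needed; 697 in favor. Satisfied.

Valid — all requirements satisfied.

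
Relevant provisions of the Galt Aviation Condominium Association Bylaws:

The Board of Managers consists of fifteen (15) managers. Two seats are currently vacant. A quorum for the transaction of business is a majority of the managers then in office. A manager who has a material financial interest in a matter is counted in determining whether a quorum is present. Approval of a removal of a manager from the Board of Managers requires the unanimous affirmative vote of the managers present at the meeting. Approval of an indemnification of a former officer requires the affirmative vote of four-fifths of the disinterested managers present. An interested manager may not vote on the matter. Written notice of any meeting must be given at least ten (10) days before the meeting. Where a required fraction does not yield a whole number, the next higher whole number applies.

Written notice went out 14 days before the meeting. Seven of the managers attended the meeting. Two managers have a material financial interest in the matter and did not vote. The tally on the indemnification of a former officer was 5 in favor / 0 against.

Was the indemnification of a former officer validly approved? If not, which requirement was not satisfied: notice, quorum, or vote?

Valid — all requirements satisfied.

Notice: 14 days given; 10 required (14 ≥ 10). Satisfied.
Quorum: 7 present (interested managers count toward quorum); quorum is 7. Satisfied.
Vote: the indemnification of a former officer requires four-fifths of the disinterested managers present (7 − 2 = 5). 4/5 of 5 = 4, so 4 affirmative votes are needed; 5 voted in favor. Satisfied.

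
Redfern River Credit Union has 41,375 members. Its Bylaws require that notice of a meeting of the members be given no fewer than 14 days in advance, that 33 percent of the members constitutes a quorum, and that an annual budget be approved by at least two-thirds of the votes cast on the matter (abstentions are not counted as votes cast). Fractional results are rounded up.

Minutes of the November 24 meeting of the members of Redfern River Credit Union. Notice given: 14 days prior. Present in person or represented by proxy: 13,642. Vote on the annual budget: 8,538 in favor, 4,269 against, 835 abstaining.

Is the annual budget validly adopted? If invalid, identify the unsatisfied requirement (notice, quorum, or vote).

Invalid — quorum requirement not satisfied.

Notice: 14 days given; 14 required. Satisfied.
Quorum: 33% of 41,375 = 13,653.75, rounded up to 13,654; 13,642 present. Not satisfied.
Vote: requires two-thirds of the votes cast (13,642 − 835 abstaining = 12,807); 2/3 of 12807 = 8538, so 8,538 needed; 8,538 in favor. Satisfied.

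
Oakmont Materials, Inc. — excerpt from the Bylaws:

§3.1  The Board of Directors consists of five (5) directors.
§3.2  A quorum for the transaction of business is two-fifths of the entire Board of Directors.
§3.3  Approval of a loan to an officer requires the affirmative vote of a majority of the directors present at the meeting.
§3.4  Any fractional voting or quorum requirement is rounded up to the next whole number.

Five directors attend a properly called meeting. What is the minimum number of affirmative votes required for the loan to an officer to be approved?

3

The loan to an officer requires a majority of the directors present (5).
A majority of 5 is 3.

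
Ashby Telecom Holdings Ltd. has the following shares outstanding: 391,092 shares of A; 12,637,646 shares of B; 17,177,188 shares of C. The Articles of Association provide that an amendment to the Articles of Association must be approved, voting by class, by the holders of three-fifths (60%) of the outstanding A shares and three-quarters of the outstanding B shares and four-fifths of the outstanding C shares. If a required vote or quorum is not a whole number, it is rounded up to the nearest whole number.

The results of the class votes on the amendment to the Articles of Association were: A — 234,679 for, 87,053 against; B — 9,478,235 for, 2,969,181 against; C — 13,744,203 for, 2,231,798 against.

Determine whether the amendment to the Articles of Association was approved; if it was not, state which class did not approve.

A: 3/5 of 391092 = 234655.20, rounded up to 234656; 234,656 required, 234,679 in favor — approved.
B: 3/4 of 12637646 = 9478234.50, rounded up to 9478235; 9,478,235 required, 9,478,235 in favor — approved.
C: 4/5 of 17177188 = 13741750.40, rounded up to 13741751; 13,741,751 required, 13,744,203 in favor — approved.

Approved — every class gave the required vote.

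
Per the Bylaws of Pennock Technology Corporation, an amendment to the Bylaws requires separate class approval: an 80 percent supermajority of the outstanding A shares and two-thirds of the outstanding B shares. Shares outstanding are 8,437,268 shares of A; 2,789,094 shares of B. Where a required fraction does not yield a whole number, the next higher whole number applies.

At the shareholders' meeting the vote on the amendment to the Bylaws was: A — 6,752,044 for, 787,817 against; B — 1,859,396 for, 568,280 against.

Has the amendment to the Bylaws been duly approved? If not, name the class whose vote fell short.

A: 4/5 of 8437268 = 6749814.40, rounded up to 6749815; 6,749,815 required, 6,752,044 in favor — approved.
B: 2/3 of 2789094 = 1859396; 1,859,396 required, 1,859,396 in favor — approved.

Approved — every class gave the required vote.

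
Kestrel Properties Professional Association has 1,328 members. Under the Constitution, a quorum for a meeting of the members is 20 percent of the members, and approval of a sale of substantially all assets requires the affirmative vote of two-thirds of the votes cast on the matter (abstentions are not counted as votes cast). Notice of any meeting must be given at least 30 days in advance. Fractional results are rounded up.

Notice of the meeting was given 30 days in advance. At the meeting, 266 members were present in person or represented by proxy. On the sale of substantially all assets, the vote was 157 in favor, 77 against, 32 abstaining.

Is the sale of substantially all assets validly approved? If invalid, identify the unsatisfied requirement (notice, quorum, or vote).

Valid — all requirements satisfied.

Notice: 30 days given; 30 required. Satisfied.
Quorum: 20% of 1,328 = 265.60, rounded up to 266; 266 present. Satisfied.
Vote: requires two-thirds of the votes cast (266 − 32 abstaining = 234); 2/3 of 234 = 156, so 156 needed; 157 in favor. Satisfied.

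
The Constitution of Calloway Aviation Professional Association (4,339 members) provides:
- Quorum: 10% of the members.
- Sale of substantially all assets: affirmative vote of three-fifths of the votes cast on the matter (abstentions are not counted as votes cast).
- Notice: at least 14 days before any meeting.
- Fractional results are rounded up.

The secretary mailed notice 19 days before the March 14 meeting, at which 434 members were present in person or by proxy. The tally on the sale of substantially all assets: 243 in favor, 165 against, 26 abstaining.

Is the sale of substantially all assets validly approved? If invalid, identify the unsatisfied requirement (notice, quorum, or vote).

Invalid — vote requirement not satisfied.

Notice: 19 days given; 14 required. Satisfied.
Quorum: 10% of 4,339 = 433.90, rounded up to 434; 434 present. Satisfied.
Vote: requires three-fifths of the votes cast (434 − 26 abstaining = 408); 3/5 of 408 = 244.80, rounded up to 245, so 245 needed; 243 in favor. Not satisfied.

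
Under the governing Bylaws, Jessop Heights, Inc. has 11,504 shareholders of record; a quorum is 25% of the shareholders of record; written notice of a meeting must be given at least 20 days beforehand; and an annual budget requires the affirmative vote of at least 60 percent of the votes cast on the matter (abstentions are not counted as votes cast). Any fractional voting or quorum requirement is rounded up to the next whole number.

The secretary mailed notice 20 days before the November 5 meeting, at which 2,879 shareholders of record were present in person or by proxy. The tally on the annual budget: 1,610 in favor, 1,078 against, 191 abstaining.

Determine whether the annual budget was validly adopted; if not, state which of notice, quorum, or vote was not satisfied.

Invalid — vote requirement not satisfied.

Notice: 20 days given; 20 required. Satisfied.
Quorum: 25% of 11,504 = 2,876; 2,879 present. Satisfied.
Vote: requires three-fifths of the votes cast (2,879 − 191 abstaining = 2,688); 3/5 of 2688 = 1612.80, rounded up to 1613, so 1,613 needed; 1,610 in favor. Not satisfied.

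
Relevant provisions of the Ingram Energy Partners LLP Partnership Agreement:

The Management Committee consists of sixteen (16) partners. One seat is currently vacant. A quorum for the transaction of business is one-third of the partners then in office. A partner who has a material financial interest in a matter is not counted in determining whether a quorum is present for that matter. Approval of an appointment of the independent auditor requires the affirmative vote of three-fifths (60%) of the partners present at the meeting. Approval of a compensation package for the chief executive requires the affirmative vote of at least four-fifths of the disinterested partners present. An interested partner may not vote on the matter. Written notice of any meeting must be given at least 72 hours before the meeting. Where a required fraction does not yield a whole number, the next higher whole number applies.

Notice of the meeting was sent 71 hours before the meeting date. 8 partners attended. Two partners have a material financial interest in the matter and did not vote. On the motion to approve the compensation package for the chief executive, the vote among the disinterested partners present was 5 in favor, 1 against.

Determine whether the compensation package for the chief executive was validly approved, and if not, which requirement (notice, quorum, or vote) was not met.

Notice: 71 hours given; 72 required (71 < 72). Not satisfied.
Quorum: 8 present, but the 2 interested partners do not count, leaving 6. Quorum is 5. Satisfied.
Vote: the compensation package for the chief executive requires four-fifths of the disinterested partners present (8 − 2 = 6). 4/5 of 6 = 4.80, rounded up to 5, so 5 affirmative votes are needed; 5 voted in favor. Satisfied.

Invalid — notice requirement not satisfied.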